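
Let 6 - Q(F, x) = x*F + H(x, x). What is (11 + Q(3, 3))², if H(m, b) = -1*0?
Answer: 64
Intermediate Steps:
H(m, b) = 0
Q(F, x) = 6 - F*x (Q(F, x) = 6 - (x*F + 0) = 6 - (F*x + 0) = 6 - F*x)
(11 + Q(3, 3))² = (11 + (6 - 1*3*3))² = (11 + (6 - 9))² = (11 - 3)² = 8² = 64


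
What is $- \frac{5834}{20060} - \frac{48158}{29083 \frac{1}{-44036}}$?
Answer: $\frac{21270392615529}{291702490} \approx 72918.0$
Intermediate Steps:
$- \frac{5834}{20060} - \frac{48158}{29083 \frac{1}{-44036}} = \left(-5834\right) \frac{1}{20060} - \frac{48158}{29083 \left(- \frac{1}{44036}\right)} = - \frac{2917}{10030} - \frac{48158}{- \frac{29083}{44036}} = - \frac{2917}{10030} - - \frac{2120685688}{29083} = - \frac{2917}{10030} + \frac{2120685688}{29083} = \frac{21270392615529}{291702490}$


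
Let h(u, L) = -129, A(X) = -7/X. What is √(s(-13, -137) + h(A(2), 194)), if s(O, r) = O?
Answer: I*√142 ≈ 11.916*I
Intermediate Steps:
√(s(-13, -137) + h(A(2), 194)) = √(-13 - 129) = √(-142) = I*√142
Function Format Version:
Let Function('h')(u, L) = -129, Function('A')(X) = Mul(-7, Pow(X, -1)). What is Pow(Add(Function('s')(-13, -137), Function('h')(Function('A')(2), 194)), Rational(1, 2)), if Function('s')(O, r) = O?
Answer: Mul(I, Pow(142, Rational(1, 2))) ≈ Mul(11.916, I)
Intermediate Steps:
Pow(Add(Function('s')(-13, -137), Function('h')(Function('A')(2), 194)), Rational(1, 2)) = Pow(Add(-13, -129), Rational(1, 2)) = Pow(-142, Rational(1, 2)) = Mul(I, Pow(142, Rational(1, 2)))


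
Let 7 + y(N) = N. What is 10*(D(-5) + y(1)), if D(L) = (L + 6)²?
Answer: -50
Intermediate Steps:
y(N) = -7 + N
D(L) = (6 + L)²
10*(D(-5) + y(1)) = 10*((6 - 5)² + (-7 + 1)) = 10*(1² - 6) = 10*(1 - 6) = 10*(-5) = -50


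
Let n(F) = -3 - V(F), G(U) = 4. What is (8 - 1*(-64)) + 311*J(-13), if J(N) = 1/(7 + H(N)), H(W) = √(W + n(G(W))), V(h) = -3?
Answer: 6641/62 - 311*I*√13/62 ≈ 107.11 - 18.086*I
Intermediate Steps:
n(F) = 0 (n(F) = -3 - 1*(-3) = -3 + 3 = 0)
H(W) = √W (H(W) = √(W + 0) = √W)
J(N) = 1/(7 + √N)
(8 - 1*(-64)) + 311*J(-13) = (8 - 1*(-64)) + 311/(7 + √(-13)) = (8 + 64) + 311/(7 + I*√13) = 72 + 311/(7 + I*√13)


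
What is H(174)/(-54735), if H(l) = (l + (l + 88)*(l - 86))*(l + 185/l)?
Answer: -70760903/952389 ≈ -74.298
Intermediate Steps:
H(l) = (l + 185/l)*(l + (-86 + l)*(88 + l)) (H(l) = (l + (88 + l)*(-86 + l))*(l + 185/l) = (l + (-86 + l)*(88 + l))*(l + 185/l) = (l + 185/l)*(l + (-86 + l)*(88 + l)))
H(174)/(-54735) = (555 + 174**3 - 1400080/174 - 7383*174 + 3*174**2)/(-54735) = (555 + 5268024 - 1400080*1/174 - 1284642 + 3*30276)*(-1/54735) = (555 + 5268024 - 700040/87 - 1284642 + 90828)*(-1/54735) = (353804515/87)*(-1/54735) = -70760903/952389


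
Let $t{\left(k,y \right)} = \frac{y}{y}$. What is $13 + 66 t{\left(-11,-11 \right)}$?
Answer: $79$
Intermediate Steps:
$t{\left(k,y \right)} = 1$
$13 + 66 t{\left(-11,-11 \right)} = 13 + 66 \cdot 1 = 13 + 66 = 79$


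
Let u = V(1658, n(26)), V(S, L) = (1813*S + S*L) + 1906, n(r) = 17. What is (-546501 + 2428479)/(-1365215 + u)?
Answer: 1881978/1670831 ≈ 1.1264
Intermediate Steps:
V(S, L) = 1906 + 1813*S + L*S (V(S, L) = (1813*S + L*S) + 1906 = 1906 + 1813*S + L*S)
u = 3036046 (u = 1906 + 1813*1658 + 17*1658 = 1906 + 3005954 + 28186 = 3036046)
(-546501 + 2428479)/(-1365215 + u) = (-546501 + 2428479)/(-1365215 + 3036046) = 1881978/1670831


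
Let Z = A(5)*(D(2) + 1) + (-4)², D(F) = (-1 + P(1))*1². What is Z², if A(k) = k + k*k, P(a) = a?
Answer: 2116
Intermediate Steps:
A(k) = k + k²
D(F) = 0 (D(F) = (-1 + 1)*1² = 0*1 = 0)
Z = 46 (Z = (5*(1 + 5))*(0 + 1) + (-4)² = (5*6)*1 + 16 = 30*1 + 16 = 30 + 16 = 46)
Z² = 46² = 2116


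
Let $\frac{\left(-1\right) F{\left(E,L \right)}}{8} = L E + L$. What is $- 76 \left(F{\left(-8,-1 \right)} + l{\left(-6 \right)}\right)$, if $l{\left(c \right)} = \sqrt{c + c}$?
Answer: $4256 - 152 i \sqrt{3} \approx 4256.0 - 263.27 i$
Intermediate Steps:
$F{\left(E,L \right)} = - 8 L - 8 E L$ ($F{\left(E,L \right)} = - 8 \left(L E + L\right) = - 8 \left(E L + L\right) = - 8 \left(L + E L\right) = - 8 L - 8 E L$)
$l{\left(c \right)} = \sqrt{2} \sqrt{c}$ ($l{\left(c \right)} = \sqrt{2 c} = \sqrt{2} \sqrt{c}$)
$- 76 \left(F{\left(-8,-1 \right)} + l{\left(-6 \right)}\right) = - 76 \left(\left(-8\right) \left(-1\right) \left(1 - 8\right) + \sqrt{2} \sqrt{-6}\right) = - 76 \left(\left(-8\right) \left(-1\right) \left(-7\right) + \sqrt{2} i \sqrt{6}\right) = - 76 \left(-56 + 2 i \sqrt{3}\right) = 4256 - 152 i \sqrt{3}$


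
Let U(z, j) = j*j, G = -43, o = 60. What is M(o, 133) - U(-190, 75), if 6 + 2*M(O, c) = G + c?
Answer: -5583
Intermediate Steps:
U(z, j) = j²
M(O, c) = -49/2 + c/2 (M(O, c) = -3 + (-43 + c)/2 = -3 + (-43/2 + c/2) = -49/2 + c/2)
M(o, 133) - U(-190, 75) = (-49/2 + (½)*133) - 1*75² = (-49/2 + 133/2) - 1*5625 = 42 - 5625 = -5583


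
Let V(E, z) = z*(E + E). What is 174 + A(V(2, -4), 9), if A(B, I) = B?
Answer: 158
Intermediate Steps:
V(E, z) = 2*E*z (V(E, z) = z*(2*E) = 2*E*z)
174 + A(V(2, -4), 9) = 174 + 2*2*(-4) = 174 - 16 = 158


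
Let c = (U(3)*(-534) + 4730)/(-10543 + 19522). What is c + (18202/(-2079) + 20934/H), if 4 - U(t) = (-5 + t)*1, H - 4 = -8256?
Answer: -285545679317/25673816322 ≈ -11.122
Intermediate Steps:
H = -8252 (H = 4 - 8256 = -8252)
U(t) = 9 - t (U(t) = 4 - (-5 + t) = 4 + (5 - t) = 9 - t)
c = 1526/8979 (c = ((9 - 1*3)*(-534) + 4730)/(-10543 + 19522) = ((9 - 3)*(-534) + 4730)/8979 = (6*(-534) + 4730)*(1/8979) = (-3204 + 4730)*(1/8979) = 1526*(1/8979) = 1526/8979 ≈ 0.16995)
c + (18202/(-2079) + 20934/H) = 1526/8979 + (18202/(-2079) + 20934/(-8252)) = 1526/8979 + (18202*(-1/2079) + 20934*(-1/8252)) = 1526/8979 + (-18202/2079 - 10467/4126) = 1526/8979 - 96862345/8577954 = -285545679317/25673816322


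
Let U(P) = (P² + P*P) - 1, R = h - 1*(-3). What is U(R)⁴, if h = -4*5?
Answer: 110841719041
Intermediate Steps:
h = -20
R = -17 (R = -20 - 1*(-3) = -20 + 3 = -17)
U(P) = -1 + 2*P² (U(P) = (P² + P²) - 1 = 2*P² - 1 = -1 + 2*P²)
U(R)⁴ = (-1 + 2*(-17)²)⁴ = (-1 + 2*289)⁴ = (-1 + 578)⁴ = 577⁴ = 110841719041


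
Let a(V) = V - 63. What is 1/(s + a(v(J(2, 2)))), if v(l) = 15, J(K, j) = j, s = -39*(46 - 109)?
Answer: 1/2409 ≈ 0.00041511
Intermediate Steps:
s = 2457 (s = -39*(-63) = 2457)
a(V) = -63 + V
1/(s + a(v(J(2, 2)))) = 1/(2457 + (-63 + 15)) = 1/(2457 - 48) = 1/2409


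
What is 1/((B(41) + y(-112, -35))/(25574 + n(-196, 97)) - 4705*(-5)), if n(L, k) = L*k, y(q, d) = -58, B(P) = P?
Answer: 386/9080649 ≈ 4.2508e-5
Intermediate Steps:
1/((B(41) + y(-112, -35))/(25574 + n(-196, 97)) - 4705*(-5)) = 1/((41 - 58)/(25574 - 196*97) - 4705*(-5)) = 1/(-17/(25574 - 19012) + 23525) = 1/(-17/6562 + 23525) = 1/(-17*1/6562 + 23525) = 1/(-1/386 + 23525) = 1/(9080649/386) = 386/9080649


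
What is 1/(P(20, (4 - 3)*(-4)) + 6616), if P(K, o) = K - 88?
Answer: 1/6548 ≈ 0.00015272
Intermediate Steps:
P(K, o) = -88 + K
1/(P(20, (4 - 3)*(-4)) + 6616) = 1/((-88 + 20) + 6616) = 1/(-68 + 6616) = 1/6548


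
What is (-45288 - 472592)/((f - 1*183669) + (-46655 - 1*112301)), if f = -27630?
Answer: 103576/74051 ≈ 1.3987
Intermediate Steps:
(-45288 - 472592)/((f - 1*183669) + (-46655 - 1*112301)) = (-45288 - 472592)/((-27630 - 1*183669) + (-46655 - 1*112301)) = -517880/((-27630 - 183669) + (-46655 - 112301)) = -517880/(-211299 - 158956) = -517880/(-370255) = -517880*(-1/370255) = 103576/74051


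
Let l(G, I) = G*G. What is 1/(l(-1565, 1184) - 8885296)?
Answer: -1/6436071 ≈ -1.5537e-7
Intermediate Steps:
l(G, I) = G²
1/(l(-1565, 1184) - 8885296) = 1/((-1565)² - 8885296) = 1/(2449225 - 8885296) = 1/(-6436071) = -1/6436071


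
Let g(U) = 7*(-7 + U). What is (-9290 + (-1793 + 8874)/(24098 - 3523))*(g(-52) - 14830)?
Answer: 2913465759567/20575 ≈ 1.4160e+8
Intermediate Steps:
g(U) = -49 + 7*U
(-9290 + (-1793 + 8874)/(24098 - 3523))*(g(-52) - 14830) = (-9290 + (-1793 + 8874)/(24098 - 3523))*((-49 + 7*(-52)) - 14830) = (-9290 + 7081/20575)*((-49 - 364) - 14830) = (-9290 + 7081*(1/20575))*(-413 - 14830) = (-9290 + 7081/20575)*(-15243) = -191134669/20575*(-15243) = 2913465759567/20575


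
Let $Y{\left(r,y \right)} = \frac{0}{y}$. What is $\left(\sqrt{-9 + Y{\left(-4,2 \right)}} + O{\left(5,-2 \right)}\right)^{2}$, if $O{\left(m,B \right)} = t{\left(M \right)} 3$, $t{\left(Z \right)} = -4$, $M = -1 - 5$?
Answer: $135 - 72 i \approx 135.0 - 72.0 i$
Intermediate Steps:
$M = -6$ ($M = -1 - 5 = -6$)
$O{\left(m,B \right)} = -12$ ($O{\left(m,B \right)} = \left(-4\right) 3 = -12$)
$Y{\left(r,y \right)} = 0$
$\left(\sqrt{-9 + Y{\left(-4,2 \right)}} + O{\left(5,-2 \right)}\right)^{2} = \left(\sqrt{-9 + 0} - 12\right)^{2} = \left(\sqrt{-9} - 12\right)^{2} = \left(3 i - 12\right)^{2} = \left(-12 + 3 i\right)^{2}$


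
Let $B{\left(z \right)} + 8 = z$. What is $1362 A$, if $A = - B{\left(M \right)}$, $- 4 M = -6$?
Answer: $8853$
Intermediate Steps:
$M = \frac{3}{2}$ ($M = \left(- \frac{1}{4}\right) \left(-6\right) = \frac{3}{2} \approx 1.5$)
$B{\left(z \right)} = -8 + z$
$A = \frac{13}{2}$ ($A = - (-8 + \frac{3}{2}) = \left(-1\right) \left(- \frac{13}{2}\right) = \frac{13}{2} \approx 6.5$)
$1362 A = 1362 \cdot \frac{13}{2} = 8853$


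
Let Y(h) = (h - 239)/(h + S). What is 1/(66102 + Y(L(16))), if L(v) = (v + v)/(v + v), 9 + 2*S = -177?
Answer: 46/3040811 ≈ 1.5128e-5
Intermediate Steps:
S = -93 (S = -9/2 + (1/2)*(-177) = -9/2 - 177/2 = -93)
L(v) = 1 (L(v) = (2*v)/((2*v)) = (2*v)*(1/(2*v)) = 1)
Y(h) = (-239 + h)/(-93 + h) (Y(h) = (h - 239)/(h - 93) = (-239 + h)/(-93 + h))
1/(66102 + Y(L(16))) = 1/(66102 + (-239 + 1)/(-93 + 1)) = 1/(66102 - 238/(-92)) = 1/(66102 - 1/92*(-238)) = 1/(66102 + 119/46) = 1/(3040811/46) = 46/3040811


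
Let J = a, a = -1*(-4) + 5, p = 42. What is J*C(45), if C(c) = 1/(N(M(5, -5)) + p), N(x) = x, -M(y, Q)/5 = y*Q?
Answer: 9/167 ≈ 0.053892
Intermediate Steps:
M(y, Q) = -5*Q*y (M(y, Q) = -5*y*Q = -5*Q*y)
a = 9 (a = 4 + 5 = 9)
J = 9
C(c) = 1/167 (C(c) = 1/(-5*(-5)*5 + 42) = 1/(125 + 42) = 1/167)
J*C(45) = 9*(1/167) = 9/167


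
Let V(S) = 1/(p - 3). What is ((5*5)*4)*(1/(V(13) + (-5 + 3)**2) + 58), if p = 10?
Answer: 168900/29 ≈ 5824.1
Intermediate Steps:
V(S) = 1/7 (V(S) = 1/(10 - 3) = 1/7)
((5*5)*4)*(1/(V(13) + (-5 + 3)**2) + 58) = ((5*5)*4)*(1/(1/7 + (-5 + 3)**2) + 58) = (25*4)*(1/(1/7 + (-2)**2) + 58) = 100*(1/(1/7 + 4) + 58) = 100*(1/(29/7) + 58) = 100*(7/29 + 58) = 100*(1689/29) = 168900/29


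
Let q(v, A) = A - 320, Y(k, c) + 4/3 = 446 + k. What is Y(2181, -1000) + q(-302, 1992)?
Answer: 12893/3 ≈ 4297.7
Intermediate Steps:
Y(k, c) = 1334/3 + k (Y(k, c) = -4/3 + (446 + k) = 1334/3 + k)
q(v, A) = -320 + A
Y(2181, -1000) + q(-302, 1992) = (1334/3 + 2181) + (-320 + 1992) = 7877/3 + 1672 = 12893/3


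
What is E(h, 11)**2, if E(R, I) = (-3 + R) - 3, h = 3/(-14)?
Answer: 7569/196 ≈ 38.617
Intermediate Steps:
h = -3/14 (h = 3*(-1/14) = -3/14 ≈ -0.21429)
E(R, I) = -6 + R
E(h, 11)**2 = (-6 - 3/14)**2 = (-87/14)**2 = 7569/196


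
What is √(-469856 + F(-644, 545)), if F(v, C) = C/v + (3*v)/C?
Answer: I*√14470168351915185/175490 ≈ 685.46*I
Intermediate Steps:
F(v, C) = C/v + 3*v/C
√(-469856 + F(-644, 545)) = √(-469856 + (545/(-644) + 3*(-644)/545)) = √(-469856 + (545*(-1/644) + 3*(-644)*(1/545))) = √(-469856 + (-545/644 - 1932/545)) = √(-469856 - 1541233/350980) = √(-164911600113/350980) = I*√14470168351915185/175490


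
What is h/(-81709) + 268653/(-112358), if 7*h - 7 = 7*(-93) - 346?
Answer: -153548341419/64264618754 ≈ -2.3893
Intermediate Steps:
h = -990/7 (h = 1 + (7*(-93) - 346)/7 = 1 + (-651 - 346)/7 = 1 + (⅐)*(-997) = 1 - 997/7 = -990/7 ≈ -141.43)
h/(-81709) + 268653/(-112358) = -990/7/(-81709) + 268653/(-112358) = -990/7*(-1/81709) + 268653*(-1/112358) = 990/571963 - 268653/112358 = -153548341419/64264618754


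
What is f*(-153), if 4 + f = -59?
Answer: 9639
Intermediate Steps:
f = -63 (f = -4 - 59 = -63)
f*(-153) = -63*(-153) = 9639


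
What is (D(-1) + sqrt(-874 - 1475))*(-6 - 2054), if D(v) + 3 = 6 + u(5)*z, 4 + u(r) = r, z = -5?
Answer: 4120 - 18540*I*sqrt(29) ≈ 4120.0 - 99841.0*I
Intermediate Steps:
u(r) = -4 + r
D(v) = -2 (D(v) = -3 + (6 + (-4 + 5)*(-5)) = -3 + (6 + 1*(-5)) = -3 + (6 - 5) = -3 + 1 = -2)
(D(-1) + sqrt(-874 - 1475))*(-6 - 2054) = (-2 + sqrt(-874 - 1475))*(-6 - 2054) = (-2 + sqrt(-2349))*(-2060) = (-2 + 9*I*sqrt(29))*(-2060) = 4120 - 18540*I*sqrt(29)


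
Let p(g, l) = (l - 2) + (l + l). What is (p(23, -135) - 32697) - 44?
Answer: -33148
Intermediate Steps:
p(g, l) = -2 + 3*l (p(g, l) = (-2 + l) + 2*l = -2 + 3*l)
(p(23, -135) - 32697) - 44 = ((-2 + 3*(-135)) - 32697) - 44 = ((-2 - 405) - 32697) - 44 = (-407 - 32697) - 44 = -33104 - 44 = -33148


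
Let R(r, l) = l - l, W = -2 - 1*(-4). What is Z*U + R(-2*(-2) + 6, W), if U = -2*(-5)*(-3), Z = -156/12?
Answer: 390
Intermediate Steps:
Z = -13 (Z = -156*1/12 = -13)
W = 2 (W = -2 + 4 = 2)
U = -30 (U = 10*(-3) = -30)
R(r, l) = 0
Z*U + R(-2*(-2) + 6, W) = -13*(-30) + 0 = 390 + 0 = 390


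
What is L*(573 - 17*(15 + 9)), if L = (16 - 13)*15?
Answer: 7425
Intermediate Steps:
L = 45 (L = 3*15 = 45)
L*(573 - 17*(15 + 9)) = 45*(573 - 17*(15 + 9)) = 45*(573 - 17*24) = 45*(573 - 408) = 45*165 = 7425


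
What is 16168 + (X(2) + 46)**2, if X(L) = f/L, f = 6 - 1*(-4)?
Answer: 18769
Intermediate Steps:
f = 10 (f = 6 + 4 = 10)
X(L) = 10/L
16168 + (X(2) + 46)**2 = 16168 + (10/2 + 46)**2 = 16168 + (10*(1/2) + 46)**2 = 16168 + (5 + 46)**2 = 16168 + 51**2 = 16168 + 2601 = 18769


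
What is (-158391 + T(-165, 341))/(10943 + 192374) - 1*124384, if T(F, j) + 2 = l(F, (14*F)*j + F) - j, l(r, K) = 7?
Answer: -25289540455/203317 ≈ -1.2438e+5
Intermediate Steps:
T(F, j) = 5 - j (T(F, j) = -2 + (7 - j) = 5 - j)
(-158391 + T(-165, 341))/(10943 + 192374) - 1*124384 = (-158391 + (5 - 1*341))/(10943 + 192374) - 1*124384 = (-158391 + (5 - 341))/203317 - 124384 = (-158391 - 336)*(1/203317) - 124384 = -158727*1/203317 - 124384 = -158727/203317 - 124384 = -25289540455/203317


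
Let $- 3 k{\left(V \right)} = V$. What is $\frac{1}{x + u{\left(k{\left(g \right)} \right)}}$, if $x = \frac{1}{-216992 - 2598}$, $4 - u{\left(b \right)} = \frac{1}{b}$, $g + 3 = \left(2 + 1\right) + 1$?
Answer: $\frac{219590}{1537129} \approx 0.14286$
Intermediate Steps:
$g = 1$ ($g = -3 + \left(\left(2 + 1\right) + 1\right) = -3 + \left(3 + 1\right) = -3 + 4 = 1$)
$k{\left(V \right)} = - \frac{V}{3}$
$u{\left(b \right)} = 4 - \frac{1}{b}$
$x = - \frac{1}{219590}$ ($x = \frac{1}{-219590} = - \frac{1}{219590} \approx -4.5539 \cdot 10^{-6}$)
$\frac{1}{x + u{\left(k{\left(g \right)} \right)}} = \frac{1}{- \frac{1}{219590} + \left(4 - \frac{1}{\left(- \frac{1}{3}\right) 1}\right)} = \frac{1}{- \frac{1}{219590} + \left(4 - \frac{1}{- \frac{1}{3}}\right)} = \frac{1}{- \frac{1}{219590} + \left(4 - -3\right)} = \frac{1}{- \frac{1}{219590} + \left(4 + 3\right)} = \frac{1}{- \frac{1}{219590} + 7} = \frac{1}{\frac{1537129}{219590}} = \frac{219590}{1537129}$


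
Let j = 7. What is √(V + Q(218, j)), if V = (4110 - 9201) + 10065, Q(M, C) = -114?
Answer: 18*√15 ≈ 69.714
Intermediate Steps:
V = 4974 (V = -5091 + 10065 = 4974)
√(V + Q(218, j)) = √(4974 - 114) = √4860 = 18*√15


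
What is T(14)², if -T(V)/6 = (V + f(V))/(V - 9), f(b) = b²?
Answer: 63504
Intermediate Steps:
T(V) = -6*(V + V²)/(-9 + V) (T(V) = -6*(V + V²)/(V - 9) = -6*(V + V²)/(-9 + V))
T(14)² = (6*14*(-1 - 1*14)/(-9 + 14))² = (6*14*(-1 - 14)/5)² = (6*14*(⅕)*(-15))² = (-252)² = 63504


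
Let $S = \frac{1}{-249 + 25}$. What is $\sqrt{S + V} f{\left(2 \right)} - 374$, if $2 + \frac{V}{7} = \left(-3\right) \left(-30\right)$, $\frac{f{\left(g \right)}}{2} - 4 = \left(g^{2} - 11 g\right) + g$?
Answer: $-374 - \frac{3 \sqrt{1931762}}{7} \approx -969.66$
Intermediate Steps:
$f{\left(g \right)} = 8 - 20 g + 2 g^{2}$ ($f{\left(g \right)} = 8 + 2 \left(\left(g^{2} - 11 g\right) + g\right) = 8 + 2 \left(g^{2} - 10 g\right) = 8 + \left(- 20 g + 2 g^{2}\right) = 8 - 20 g + 2 g^{2}$)
$S = - \frac{1}{224}$ ($S = \frac{1}{-224} = - \frac{1}{224} \approx -0.0044643$)
$V = 616$ ($V = -14 + 7 \left(\left(-3\right) \left(-30\right)\right) = -14 + 7 \cdot 90 = -14 + 630 = 616$)
$\sqrt{S + V} f{\left(2 \right)} - 374 = \sqrt{- \frac{1}{224} + 616} \left(8 - 40 + 2 \cdot 2^{2}\right) - 374 = \sqrt{\frac{137983}{224}} \left(8 - 40 + 2 \cdot 4\right) - 374 = \frac{\sqrt{1931762}}{56} \left(8 - 40 + 8\right) - 374 = \frac{\sqrt{1931762}}{56} \left(-24\right) - 374 = - \frac{3 \sqrt{1931762}}{7} - 374 = -374 - \frac{3 \sqrt{1931762}}{7}$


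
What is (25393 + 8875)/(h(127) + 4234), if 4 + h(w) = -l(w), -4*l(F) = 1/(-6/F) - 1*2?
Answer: 822432/101381 ≈ 8.1123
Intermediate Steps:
l(F) = 1/2 + F/24 (l(F) = -(1/(-6/F) - 1*2)/4 = -(-F/6 - 2)/4 = -(-2 - F/6)/4 = 1/2 + F/24)
h(w) = -9/2 - w/24 (h(w) = -4 - (1/2 + w/24) = -4 + (-1/2 - w/24) = -9/2 - w/24)
(25393 + 8875)/(h(127) + 4234) = (25393 + 8875)/((-9/2 - 1/24*127) + 4234) = 34268/((-9/2 - 127/24) + 4234) = 34268/(-235/24 + 4234) = 34268/(101381/24) = 34268*(24/101381) = 822432/101381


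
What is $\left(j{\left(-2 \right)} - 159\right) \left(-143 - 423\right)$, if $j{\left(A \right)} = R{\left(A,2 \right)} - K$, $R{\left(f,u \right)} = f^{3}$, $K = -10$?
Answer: $88862$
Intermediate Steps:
$j{\left(A \right)} = 10 + A^{3}$ ($j{\left(A \right)} = A^{3} - -10 = A^{3} + 10 = 10 + A^{3}$)
$\left(j{\left(-2 \right)} - 159\right) \left(-143 - 423\right) = \left(\left(10 + \left(-2\right)^{3}\right) - 159\right) \left(-143 - 423\right) = \left(\left(10 - 8\right) - 159\right) \left(-566\right) = \left(2 - 159\right) \left(-566\right) = \left(-157\right) \left(-566\right) = 88862$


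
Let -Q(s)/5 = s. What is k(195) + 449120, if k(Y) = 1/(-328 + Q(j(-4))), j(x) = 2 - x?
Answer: 160784959/358 ≈ 4.4912e+5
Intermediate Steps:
Q(s) = -5*s
k(Y) = -1/358 (k(Y) = 1/(-328 - 5*(2 - 1*(-4))) = 1/(-328 - 5*(2 + 4)) = 1/(-328 - 5*6) = 1/(-328 - 30) = 1/(-358) = -1/358)
k(195) + 449120 = -1/358 + 449120 = 160784959/358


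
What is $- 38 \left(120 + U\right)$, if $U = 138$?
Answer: $-9804$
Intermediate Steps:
$- 38 \left(120 + U\right) = - 38 \left(120 + 138\right) = \left(-38\right) 258 = -9804$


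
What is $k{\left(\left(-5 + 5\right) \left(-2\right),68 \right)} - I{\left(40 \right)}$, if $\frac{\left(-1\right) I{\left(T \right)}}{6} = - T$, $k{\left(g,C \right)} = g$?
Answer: $-240$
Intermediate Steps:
$I{\left(T \right)} = 6 T$ ($I{\left(T \right)} = - 6 \left(- T\right) = 6 T$)
$k{\left(\left(-5 + 5\right) \left(-2\right),68 \right)} - I{\left(40 \right)} = \left(-5 + 5\right) \left(-2\right) - 6 \cdot 40 = 0 \left(-2\right) - 240 = 0 - 240 = -240$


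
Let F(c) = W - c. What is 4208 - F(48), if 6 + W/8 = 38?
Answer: 4000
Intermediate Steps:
W = 256 (W = -48 + 8*38 = -48 + 304 = 256)
F(c) = 256 - c
4208 - F(48) = 4208 - (256 - 1*48) = 4208 - (256 - 48) = 4208 - 1*208 = 4208 - 208 = 4000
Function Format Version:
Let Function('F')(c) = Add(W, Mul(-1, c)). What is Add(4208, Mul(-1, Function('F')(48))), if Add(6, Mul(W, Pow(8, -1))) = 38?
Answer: 4000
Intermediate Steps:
W = 256 (W = Add(-48, Mul(8, 38)) = Add(-48, 304) = 256)
Function('F')(c) = Add(256, Mul(-1, c))
Add(4208, Mul(-1, Function('F')(48))) = Add(4208, Mul(-1, Add(256, Mul(-1, 48)))) = Add(4208, Mul(-1, Add(256, -48))) = Add(4208, Mul(-1, 208)) = Add(4208, -208) = 4000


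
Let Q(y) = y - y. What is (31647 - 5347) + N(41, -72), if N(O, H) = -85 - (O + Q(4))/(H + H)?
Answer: 3775001/144 ≈ 26215.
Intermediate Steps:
Q(y) = 0
N(O, H) = -85 - O/(2*H) (N(O, H) = -85 - (O + 0)/(H + H) = -85 - O/(2*H))
(31647 - 5347) + N(41, -72) = (31647 - 5347) + (-85 - ½*41/(-72)) = 26300 + (-85 - ½*41*(-1/72)) = 26300 + (-85 + 41/144) = 26300 - 12199/144 = 3775001/144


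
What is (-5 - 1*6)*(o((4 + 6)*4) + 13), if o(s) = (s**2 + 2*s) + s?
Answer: -19063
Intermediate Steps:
o(s) = s**2 + 3*s
(-5 - 1*6)*(o((4 + 6)*4) + 13) = (-5 - 1*6)*(((4 + 6)*4)*(3 + (4 + 6)*4) + 13) = (-5 - 6)*((10*4)*(3 + 10*4) + 13) = -11*(40*(3 + 40) + 13) = -11*(40*43 + 13) = -11*(1720 + 13) = -11*1733 = -19063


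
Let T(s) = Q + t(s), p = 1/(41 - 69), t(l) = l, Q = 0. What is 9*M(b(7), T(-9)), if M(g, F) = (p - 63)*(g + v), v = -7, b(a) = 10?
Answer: -47655/28 ≈ -1702.0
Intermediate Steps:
p = -1/28 (p = 1/(-28) = -1/28 ≈ -0.035714)
T(s) = s (T(s) = 0 + s = s)
M(g, F) = 1765/4 - 1765*g/28 (M(g, F) = (-1/28 - 63)*(g - 7) = -1765*(-7 + g)/28 = 1765/4 - 1765*g/28)
9*M(b(7), T(-9)) = 9*(1765/4 - 1765/28*10) = 9*(1765/4 - 8825/14) = 9*(-5295/28) = -47655/28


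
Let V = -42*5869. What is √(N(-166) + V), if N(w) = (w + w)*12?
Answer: I*√250482 ≈ 500.48*I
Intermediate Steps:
N(w) = 24*w (N(w) = (2*w)*12 = 24*w)
V = -246498
√(N(-166) + V) = √(24*(-166) - 246498) = √(-3984 - 246498) = √(-250482) = I*√250482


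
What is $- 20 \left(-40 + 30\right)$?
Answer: $200$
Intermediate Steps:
$- 20 \left(-40 + 30\right) = \left(-20\right) \left(-10\right) = 200$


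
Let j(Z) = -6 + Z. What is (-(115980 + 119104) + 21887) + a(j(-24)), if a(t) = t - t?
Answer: -213197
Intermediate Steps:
a(t) = 0
(-(115980 + 119104) + 21887) + a(j(-24)) = (-(115980 + 119104) + 21887) + 0 = (-1*235084 + 21887) + 0 = (-235084 + 21887) + 0 = -213197 + 0 = -213197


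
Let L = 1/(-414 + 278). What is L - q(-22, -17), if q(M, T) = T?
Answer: 2311/136 ≈ 16.993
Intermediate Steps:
L = -1/136 (L = 1/(-136) = -1/136 ≈ -0.0073529)
L - q(-22, -17) = -1/136 - 1*(-17) = -1/136 + 17 = 2311/136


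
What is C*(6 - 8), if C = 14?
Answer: -28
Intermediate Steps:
C*(6 - 8) = 14*(6 - 8) = 14*(-2) = -28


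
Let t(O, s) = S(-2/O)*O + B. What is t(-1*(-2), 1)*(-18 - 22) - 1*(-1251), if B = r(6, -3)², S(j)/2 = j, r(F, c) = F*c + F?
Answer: -4349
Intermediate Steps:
r(F, c) = F + F*c
S(j) = 2*j
B = 144 (B = (6*(1 - 3))² = (6*(-2))² = (-12)² = 144)
t(O, s) = 140 (t(O, s) = (2*(-2/O))*O + 144 = (-4/O)*O + 144 = -4 + 144 = 140)
t(-1*(-2), 1)*(-18 - 22) - 1*(-1251) = 140*(-18 - 22) - 1*(-1251) = 140*(-40) + 1251 = -5600 + 1251 = -4349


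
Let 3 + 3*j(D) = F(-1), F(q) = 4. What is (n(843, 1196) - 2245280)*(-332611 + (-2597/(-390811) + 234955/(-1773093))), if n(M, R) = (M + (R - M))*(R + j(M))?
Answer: 80450895991584765567436/296976106467 ≈ 2.7090e+11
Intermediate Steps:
j(D) = ⅓ (j(D) = -1 + (⅓)*4 = -1 + 4/3 = ⅓)
n(M, R) = R*(⅓ + R) (n(M, R) = (M + (R - M))*(R + ⅓) = R*(⅓ + R))
(n(843, 1196) - 2245280)*(-332611 + (-2597/(-390811) + 234955/(-1773093))) = (1196*(⅓ + 1196) - 2245280)*(-332611 + (-2597/(-390811) + 234955/(-1773093))) = (1196*(3589/3) - 2245280)*(-332611 + (-2597*(-1/390811) + 234955*(-1/1773093))) = (4292444/3 - 2245280)*(-332611 + (2597/390811 - 33565/253299)) = -2443396*(-332611 - 12459753712/98992035489)/3 = -2443396/3*(-32925852375785491/98992035489) = 80450895991584765567436/296976106467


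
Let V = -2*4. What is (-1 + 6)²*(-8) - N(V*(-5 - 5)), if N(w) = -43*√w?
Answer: -200 + 172*√5 ≈ 184.60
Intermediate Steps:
V = -8
(-1 + 6)²*(-8) - N(V*(-5 - 5)) = (-1 + 6)²*(-8) - (-43)*√(-8*(-5 - 5)) = 5²*(-8) - (-43)*√(-8*(-10)) = 25*(-8) - (-43)*√80 = -200 - (-43)*4*√5 = -200 - (-172)*√5 = -200 + 172*√5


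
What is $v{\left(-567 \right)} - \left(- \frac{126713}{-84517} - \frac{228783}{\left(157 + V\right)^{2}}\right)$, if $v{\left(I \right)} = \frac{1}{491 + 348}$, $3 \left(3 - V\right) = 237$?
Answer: $\frac{5175329478113}{155079651681} \approx 33.372$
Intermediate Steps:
$V = -76$ ($V = 3 - 79 = -76$)
$v{\left(I \right)} = \frac{1}{839}$
$v{\left(-567 \right)} - \left(- \frac{126713}{-84517} - \frac{228783}{\left(157 + V\right)^{2}}\right) = \frac{1}{839} - \left(- \frac{126713}{-84517} - \frac{228783}{\left(157 - 76\right)^{2}}\right) = \frac{1}{839} - \left(\left(-126713\right) \left(- \frac{1}{84517}\right) - \frac{228783}{81^{2}}\right) = \frac{1}{839} - \left(\frac{126713}{84517} - \frac{228783}{6561}\right) = \frac{1}{839} - \left(\frac{126713}{84517} - \frac{76261}{2187}\right) = \frac{1}{839} - - \frac{6168229606}{184838679} = \frac{1}{839} + \frac{6168229606}{184838679} = \frac{5175329478113}{155079651681}$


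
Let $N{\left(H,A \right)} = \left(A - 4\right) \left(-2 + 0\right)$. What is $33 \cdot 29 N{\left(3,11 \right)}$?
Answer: $-13398$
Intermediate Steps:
$N{\left(H,A \right)} = 8 - 2 A$ ($N{\left(H,A \right)} = \left(-4 + A\right) \left(-2\right) = 8 - 2 A$)
$33 \cdot 29 N{\left(3,11 \right)} = 33 \cdot 29 \left(8 - 22\right) = 957 \left(8 - 22\right) = 957 \left(-14\right) = -13398$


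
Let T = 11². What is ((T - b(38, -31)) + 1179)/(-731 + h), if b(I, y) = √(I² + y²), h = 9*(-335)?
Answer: -650/1873 + √2405/3746 ≈ -0.33395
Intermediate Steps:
T = 121
h = -3015
((T - b(38, -31)) + 1179)/(-731 + h) = ((121 - √(38² + (-31)²)) + 1179)/(-731 - 3015) = ((121 - √(1444 + 961)) + 1179)/(-3746) = ((121 - √2405) + 1179)*(-1/3746) = (1300 - √2405)*(-1/3746) = -650/1873 + √2405/3746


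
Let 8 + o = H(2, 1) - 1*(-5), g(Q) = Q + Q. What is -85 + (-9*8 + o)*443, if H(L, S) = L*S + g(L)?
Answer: -30652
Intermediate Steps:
g(Q) = 2*Q
H(L, S) = 2*L + L*S (H(L, S) = L*S + 2*L = 2*L + L*S)
o = 3 (o = -8 + (2*(2 + 1) - 1*(-5)) = -8 + (2*3 + 5) = -8 + (6 + 5) = -8 + 11 = 3)
-85 + (-9*8 + o)*443 = -85 + (-9*8 + 3)*443 = -85 + (-72 + 3)*443 = -85 - 69*443 = -85 - 30567 = -30652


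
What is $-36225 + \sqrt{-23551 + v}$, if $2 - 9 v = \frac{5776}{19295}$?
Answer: $-36225 + \frac{i \sqrt{8767896886205}}{19295} \approx -36225.0 + 153.46 i$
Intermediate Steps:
$v = \frac{3646}{19295}$ ($v = \frac{2}{9} - \frac{5776 \cdot \frac{1}{19295}}{9} = \frac{2}{9} - \frac{5776}{173655} = \frac{3646}{19295} \approx 0.18896$)
$-36225 + \sqrt{-23551 + v} = -36225 + \sqrt{-23551 + \frac{3646}{19295}} = -36225 + \sqrt{- \frac{454412899}{19295}} = -36225 + \frac{i \sqrt{8767896886205}}{19295}$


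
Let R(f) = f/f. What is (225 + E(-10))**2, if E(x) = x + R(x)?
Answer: 46656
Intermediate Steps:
R(f) = 1
E(x) = 1 + x (E(x) = x + 1 = 1 + x)
(225 + E(-10))**2 = (225 + (1 - 10))**2 = (225 - 9)**2 = 216**2 = 46656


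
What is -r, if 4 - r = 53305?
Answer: 53301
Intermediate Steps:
r = -53301 (r = 4 - 1*53305 = 4 - 53305 = -53301)
-r = -1*(-53301) = 53301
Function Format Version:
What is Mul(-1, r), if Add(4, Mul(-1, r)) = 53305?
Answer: 53301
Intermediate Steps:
r = -53301 (r = Add(4, Mul(-1, 53305)) = Add(4, -53305) = -53301)
Mul(-1, r) = Mul(-1, -53301) = 53301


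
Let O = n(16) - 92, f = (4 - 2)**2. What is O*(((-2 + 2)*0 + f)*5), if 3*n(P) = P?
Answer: -5200/3 ≈ -1733.3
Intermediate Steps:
n(P) = P/3
f = 4 (f = 2**2 = 4)
O = -260/3 (O = (1/3)*16 - 92 = 16/3 - 92 = -260/3 ≈ -86.667)
O*(((-2 + 2)*0 + f)*5) = -260*((-2 + 2)*0 + 4)*5/3 = -260*(0*0 + 4)*5/3 = -260*(0 + 4)*5/3 = -1040*5/3 = -260/3*20 = -5200/3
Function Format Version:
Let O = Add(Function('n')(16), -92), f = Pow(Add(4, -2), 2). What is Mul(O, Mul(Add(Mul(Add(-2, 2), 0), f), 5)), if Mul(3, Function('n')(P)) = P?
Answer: Rational(-5200, 3) ≈ -1733.3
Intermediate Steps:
Function('n')(P) = Mul(Rational(1, 3), P)
f = 4 (f = Pow(2, 2) = 4)
O = Rational(-260, 3) (O = Add(Mul(Rational(1, 3), 16), -92) = Add(Rational(16, 3), -92) = Rational(-260, 3) ≈ -86.667)
Mul(O, Mul(Add(Mul(Add(-2, 2), 0), f), 5)) = Mul(Rational(-260, 3), Mul(Add(Mul(Add(-2, 2), 0), 4), 5)) = Mul(Rational(-260, 3), Mul(Add(Mul(0, 0), 4), 5)) = Mul(Rational(-260, 3), Mul(Add(0, 4), 5)) = Mul(Rational(-260, 3), Mul(4, 5)) = Mul(Rational(-260, 3), 20) = Rational(-5200, 3)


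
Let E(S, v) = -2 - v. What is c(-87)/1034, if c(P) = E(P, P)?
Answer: 85/1034 ≈ 0.082205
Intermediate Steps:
c(P) = -2 - P
c(-87)/1034 = (-2 - 1*(-87))/1034 = (-2 + 87)*(1/1034) = 85*(1/1034) = 85/1034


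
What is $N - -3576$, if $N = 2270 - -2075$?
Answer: $7921$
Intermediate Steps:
$N = 4345$ ($N = 2270 + 2075 = 4345$)
$N - -3576 = 4345 - -3576 = 4345 + 3576 = 7921$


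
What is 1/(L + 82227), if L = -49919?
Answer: 1/32308 ≈ 3.0952e-5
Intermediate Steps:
1/(L + 82227) = 1/(-49919 + 82227) = 1/32308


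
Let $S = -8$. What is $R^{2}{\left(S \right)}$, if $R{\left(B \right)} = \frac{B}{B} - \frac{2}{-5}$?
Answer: $\frac{49}{25} \approx 1.96$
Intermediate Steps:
$R{\left(B \right)} = \frac{7}{5}$ ($R{\left(B \right)} = 1 - - \frac{2}{5} = 1 + \frac{2}{5} = \frac{7}{5}$)
$R^{2}{\left(S \right)} = \left(\frac{7}{5}\right)^{2} = \frac{49}{25}$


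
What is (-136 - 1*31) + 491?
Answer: 324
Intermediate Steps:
(-136 - 1*31) + 491 = (-136 - 31) + 491 = -167 + 491 = 324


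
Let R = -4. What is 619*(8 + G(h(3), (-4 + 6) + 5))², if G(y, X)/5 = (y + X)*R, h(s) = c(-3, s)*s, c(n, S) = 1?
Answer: 22818816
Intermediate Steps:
h(s) = s (h(s) = 1*s = s)
G(y, X) = -20*X - 20*y (G(y, X) = 5*((y + X)*(-4)) = 5*((X + y)*(-4)) = 5*(-4*X - 4*y) = -20*X - 20*y)
619*(8 + G(h(3), (-4 + 6) + 5))² = 619*(8 + (-20*((-4 + 6) + 5) - 20*3))² = 619*(8 + (-20*(2 + 5) - 60))² = 619*(8 + (-20*7 - 60))² = 619*(8 + (-140 - 60))² = 619*(8 - 200)² = 619*(-192)² = 619*36864 = 22818816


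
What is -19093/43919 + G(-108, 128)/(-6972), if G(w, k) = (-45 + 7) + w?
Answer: -63352111/153101634 ≈ -0.41379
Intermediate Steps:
G(w, k) = -38 + w
-19093/43919 + G(-108, 128)/(-6972) = -19093/43919 + (-38 - 108)/(-6972) = -19093*1/43919 - 146*(-1/6972) = -19093/43919 + 73/3486 = -63352111/153101634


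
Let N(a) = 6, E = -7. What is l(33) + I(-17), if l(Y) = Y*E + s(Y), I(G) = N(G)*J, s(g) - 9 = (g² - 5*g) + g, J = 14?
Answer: 819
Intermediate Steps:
s(g) = 9 + g² - 4*g (s(g) = 9 + ((g² - 5*g) + g) = 9 + (g² - 4*g) = 9 + g² - 4*g)
I(G) = 84 (I(G) = 6*14 = 84)
l(Y) = 9 + Y² - 11*Y (l(Y) = Y*(-7) + (9 + Y² - 4*Y) = -7*Y + (9 + Y² - 4*Y) = 9 + Y² - 11*Y)
l(33) + I(-17) = (9 + 33² - 11*33) + 84 = (9 + 1089 - 363) + 84 = 735 + 84 = 819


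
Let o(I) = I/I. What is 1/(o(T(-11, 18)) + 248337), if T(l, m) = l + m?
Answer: 1/248338 ≈ 4.0268e-6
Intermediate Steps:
o(I) = 1
1/(o(T(-11, 18)) + 248337) = 1/(1 + 248337) = 1/248338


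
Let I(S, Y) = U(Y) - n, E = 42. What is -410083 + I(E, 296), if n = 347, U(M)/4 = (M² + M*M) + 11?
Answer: 290542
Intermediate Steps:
U(M) = 44 + 8*M² (U(M) = 4*((M² + M*M) + 11) = 4*((M² + M²) + 11) = 4*(2*M² + 11) = 4*(11 + 2*M²) = 44 + 8*M²)
I(S, Y) = -303 + 8*Y² (I(S, Y) = (44 + 8*Y²) - 1*347 = (44 + 8*Y²) - 347 = -303 + 8*Y²)
-410083 + I(E, 296) = -410083 + (-303 + 8*296²) = -410083 + (-303 + 8*87616) = -410083 + (-303 + 700928) = -410083 + 700625 = 290542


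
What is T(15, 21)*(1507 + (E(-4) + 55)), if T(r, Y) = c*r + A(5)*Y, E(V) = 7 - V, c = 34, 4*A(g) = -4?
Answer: 769197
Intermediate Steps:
A(g) = -1 (A(g) = (¼)*(-4) = -1)
T(r, Y) = -Y + 34*r (T(r, Y) = 34*r - Y = -Y + 34*r)
T(15, 21)*(1507 + (E(-4) + 55)) = (-1*21 + 34*15)*(1507 + ((7 - 1*(-4)) + 55)) = (-21 + 510)*(1507 + ((7 + 4) + 55)) = 489*(1507 + (11 + 55)) = 489*(1507 + 66) = 489*1573 = 769197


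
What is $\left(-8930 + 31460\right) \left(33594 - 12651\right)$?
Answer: $471845790$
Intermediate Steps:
$\left(-8930 + 31460\right) \left(33594 - 12651\right) = 22530 \cdot 20943 = 471845790$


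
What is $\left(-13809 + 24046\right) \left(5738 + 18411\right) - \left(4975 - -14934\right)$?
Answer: $247193404$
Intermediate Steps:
$\left(-13809 + 24046\right) \left(5738 + 18411\right) - \left(4975 - -14934\right) = 10237 \cdot 24149 - \left(4975 + 14934\right) = 247213313 - 19909 = 247193404$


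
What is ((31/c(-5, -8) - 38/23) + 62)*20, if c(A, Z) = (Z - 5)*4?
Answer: 357315/299 ≈ 1195.0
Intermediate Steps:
c(A, Z) = -20 + 4*Z (c(A, Z) = (-5 + Z)*4 = -20 + 4*Z)
((31/c(-5, -8) - 38/23) + 62)*20 = ((31/(-20 + 4*(-8)) - 38/23) + 62)*20 = ((31/(-20 - 32) - 38*1/23) + 62)*20 = ((31/(-52) - 38/23) + 62)*20 = ((31*(-1/52) - 38/23) + 62)*20 = ((-31/52 - 38/23) + 62)*20 = (-2689/1196 + 62)*20 = (71463/1196)*20 = 357315/299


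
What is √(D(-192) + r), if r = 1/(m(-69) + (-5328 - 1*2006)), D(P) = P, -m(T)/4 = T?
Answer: I*√9564556946/7058 ≈ 13.856*I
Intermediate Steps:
m(T) = -4*T
r = -1/7058 (r = 1/(-4*(-69) + (-5328 - 1*2006)) = 1/(276 + (-5328 - 2006)) = 1/(276 - 7334) = 1/(-7058) = -1/7058 ≈ -0.00014168)
√(D(-192) + r) = √(-192 - 1/7058) = √(-1355137/7058) = I*√9564556946/7058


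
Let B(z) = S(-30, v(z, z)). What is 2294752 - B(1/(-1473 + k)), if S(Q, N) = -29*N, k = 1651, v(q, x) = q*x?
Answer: 72706922397/31684 ≈ 2.2948e+6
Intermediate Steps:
B(z) = -29*z² (B(z) = -29*z*z = -29*z²)
2294752 - B(1/(-1473 + k)) = 2294752 - (-29)*(1/(-1473 + 1651))² = 2294752 - (-29)*(1/178)² = 2294752 - (-29)/31684 = 2294752 - 1*(-29/31684) = 2294752 + 29/31684 = 72706922397/31684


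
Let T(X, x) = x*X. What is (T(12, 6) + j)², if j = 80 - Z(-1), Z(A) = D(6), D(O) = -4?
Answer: 24336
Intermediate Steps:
Z(A) = -4
j = 84 (j = 80 - 1*(-4) = 80 + 4 = 84)
T(X, x) = X*x
(T(12, 6) + j)² = (12*6 + 84)² = (72 + 84)² = 156² = 24336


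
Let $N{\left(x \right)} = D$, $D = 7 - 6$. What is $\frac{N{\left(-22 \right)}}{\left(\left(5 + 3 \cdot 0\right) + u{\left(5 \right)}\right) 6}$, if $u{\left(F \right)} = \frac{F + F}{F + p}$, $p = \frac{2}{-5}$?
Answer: $\frac{23}{990} \approx 0.023232$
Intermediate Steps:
$p = - \frac{2}{5}$ ($p = 2 \left(- \frac{1}{5}\right) = - \frac{2}{5} \approx -0.4$)
$u{\left(F \right)} = \frac{2 F}{- \frac{2}{5} + F}$ ($u{\left(F \right)} = \frac{F + F}{F - \frac{2}{5}} = \frac{2 F}{- \frac{2}{5} + F}$)
$D = 1$
$N{\left(x \right)} = 1$
$\frac{N{\left(-22 \right)}}{\left(\left(5 + 3 \cdot 0\right) + u{\left(5 \right)}\right) 6} = 1 \frac{1}{\left(\left(5 + 3 \cdot 0\right) + 10 \cdot 5 \frac{1}{-2 + 5 \cdot 5}\right) 6} = 1 \frac{1}{\left(\left(5 + 0\right) + 10 \cdot 5 \frac{1}{-2 + 25}\right) 6} = 1 \frac{1}{\left(5 + 10 \cdot 5 \cdot \frac{1}{23}\right) 6} = 1 \frac{1}{\left(5 + \frac{50}{23}\right) 6} = 1 \frac{1}{\frac{165}{23} \cdot 6} = 1 \frac{1}{\frac{990}{23}} = 1 \cdot \frac{23}{990} = \frac{23}{990}$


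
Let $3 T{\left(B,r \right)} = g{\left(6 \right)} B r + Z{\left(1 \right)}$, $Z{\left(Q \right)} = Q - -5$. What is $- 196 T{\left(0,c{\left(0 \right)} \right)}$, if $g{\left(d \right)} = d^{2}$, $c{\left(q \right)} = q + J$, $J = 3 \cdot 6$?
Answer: $-392$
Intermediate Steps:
$Z{\left(Q \right)} = 5 + Q$ ($Z{\left(Q \right)} = Q + 5 = 5 + Q$)
$J = 18$
$c{\left(q \right)} = 18 + q$ ($c{\left(q \right)} = q + 18 = 18 + q$)
$T{\left(B,r \right)} = 2 + 12 B r$ ($T{\left(B,r \right)} = \frac{6^{2} B r + \left(5 + 1\right)}{3} = \frac{36 B r + 6}{3} = \frac{6 + 36 B r}{3} = 2 + 12 B r$)
$- 196 T{\left(0,c{\left(0 \right)} \right)} = - 196 \left(2 + 12 \cdot 0 \left(18 + 0\right)\right) = - 196 \left(2 + 12 \cdot 0 \cdot 18\right) = - 196 \left(2 + 0\right) = \left(-196\right) 2 = -392$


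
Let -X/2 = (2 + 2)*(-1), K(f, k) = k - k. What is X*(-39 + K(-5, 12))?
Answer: -312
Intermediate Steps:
K(f, k) = 0
X = 8 (X = -2*(2 + 2)*(-1) = -8*(-1) = -2*(-4) = 8)
X*(-39 + K(-5, 12)) = 8*(-39 + 0) = 8*(-39) = -312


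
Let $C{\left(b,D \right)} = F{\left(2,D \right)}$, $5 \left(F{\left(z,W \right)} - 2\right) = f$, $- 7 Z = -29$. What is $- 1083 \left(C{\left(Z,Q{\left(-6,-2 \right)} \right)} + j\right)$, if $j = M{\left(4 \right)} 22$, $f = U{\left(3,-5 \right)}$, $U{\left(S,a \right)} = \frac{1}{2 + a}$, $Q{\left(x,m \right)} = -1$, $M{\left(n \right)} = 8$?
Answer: $- \frac{963509}{5} \approx -1.927 \cdot 10^{5}$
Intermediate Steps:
$Z = \frac{29}{7}$ ($Z = \left(- \frac{1}{7}\right) \left(-29\right) = \frac{29}{7} \approx 4.1429$)
$f = - \frac{1}{3}$ ($f = \frac{1}{2 - 5} = \frac{1}{-3} = - \frac{1}{3} \approx -0.33333$)
$F{\left(z,W \right)} = \frac{29}{15}$ ($F{\left(z,W \right)} = 2 + \frac{1}{5} \left(- \frac{1}{3}\right) = 2 - \frac{1}{15} = \frac{29}{15}$)
$j = 176$ ($j = 8 \cdot 22 = 176$)
$C{\left(b,D \right)} = \frac{29}{15}$
$- 1083 \left(C{\left(Z,Q{\left(-6,-2 \right)} \right)} + j\right) = - 1083 \left(\frac{29}{15} + 176\right) = \left(-1083\right) \frac{2669}{15} = - \frac{963509}{5}$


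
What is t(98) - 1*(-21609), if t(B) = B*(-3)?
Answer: 21315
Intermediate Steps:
t(B) = -3*B
t(98) - 1*(-21609) = -3*98 - 1*(-21609) = -294 + 21609 = 21315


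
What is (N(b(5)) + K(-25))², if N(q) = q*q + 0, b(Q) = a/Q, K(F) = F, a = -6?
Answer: 346921/625 ≈ 555.07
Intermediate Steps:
b(Q) = -6/Q
N(q) = q² (N(q) = q² + 0 = q²)
(N(b(5)) + K(-25))² = ((-6/5)² - 25)² = (36/25 - 25)² = (-589/25)² = 346921/625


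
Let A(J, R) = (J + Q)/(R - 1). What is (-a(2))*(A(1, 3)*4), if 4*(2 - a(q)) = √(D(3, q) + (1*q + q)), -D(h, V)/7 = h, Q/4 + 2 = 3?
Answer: -20 + 5*I*√17/2 ≈ -20.0 + 10.308*I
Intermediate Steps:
Q = 4 (Q = -8 + 4*3 = -8 + 12 = 4)
D(h, V) = -7*h
A(J, R) = (4 + J)/(-1 + R) (A(J, R) = (J + 4)/(R - 1) = (4 + J)/(-1 + R))
a(q) = 2 - √(-21 + 2*q)/4 (a(q) = 2 - √(-7*3 + (1*q + q))/4 = 2 - √(-21 + (q + q))/4 = 2 - √(-21 + 2*q)/4)
(-a(2))*(A(1, 3)*4) = (-(2 - √(-21 + 2*2)/4))*(((4 + 1)/(-1 + 3))*4) = (-(2 - √(-21 + 4)/4))*((5/2)*4) = (-(2 - I*√17/4))*(((½)*5)*4) = (-(2 - I*√17/4))*((5/2)*4) = -(2 - I*√17/4)*10 = (-2 + I*√17/4)*10 = -20 + 5*I*√17/2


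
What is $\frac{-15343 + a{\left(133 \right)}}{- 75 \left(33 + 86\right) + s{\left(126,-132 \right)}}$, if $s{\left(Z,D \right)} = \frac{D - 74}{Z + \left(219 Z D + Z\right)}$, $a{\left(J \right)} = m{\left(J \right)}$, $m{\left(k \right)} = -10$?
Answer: $\frac{27959010534}{16253121047} \approx 1.7202$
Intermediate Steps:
$a{\left(J \right)} = -10$
$s{\left(Z,D \right)} = \frac{-74 + D}{2 Z + 219 D Z}$ ($s{\left(Z,D \right)} = \frac{-74 + D}{Z + \left(219 D Z + Z\right)} = \frac{-74 + D}{Z + \left(Z + 219 D Z\right)} = \frac{-74 + D}{2 Z + 219 D Z}$)
$\frac{-15343 + a{\left(133 \right)}}{- 75 \left(33 + 86\right) + s{\left(126,-132 \right)}} = \frac{-15343 - 10}{- 75 \left(33 + 86\right) + \frac{-74 - 132}{126 \left(2 + 219 \left(-132\right)\right)}} = - \frac{15353}{\left(-75\right) 119 + \frac{1}{126} \frac{1}{2 - 28908} \left(-206\right)} = - \frac{15353}{-8925 + \frac{1}{126} \frac{1}{-28906} \left(-206\right)} = - \frac{15353}{-8925 + \frac{1}{126} \left(- \frac{1}{28906}\right) \left(-206\right)} = - \frac{15353}{-8925 + \frac{103}{1821078}} = - \frac{15353}{- \frac{16253121047}{1821078}} = \left(-15353\right) \left(- \frac{1821078}{16253121047}\right) = \frac{27959010534}{16253121047}$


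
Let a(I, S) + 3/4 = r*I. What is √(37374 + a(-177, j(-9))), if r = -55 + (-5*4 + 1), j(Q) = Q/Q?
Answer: √201885/2 ≈ 224.66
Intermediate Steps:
j(Q) = 1
r = -74 (r = -55 + (-20 + 1) = -55 - 19 = -74)
a(I, S) = -¾ - 74*I
√(37374 + a(-177, j(-9))) = √(37374 + (-¾ - 74*(-177))) = √(37374 + (-¾ + 13098)) = √(37374 + 52389/4) = √(201885/4) = √201885/2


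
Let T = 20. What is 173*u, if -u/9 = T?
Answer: -31140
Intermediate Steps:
u = -180 (u = -9*20 = -180)
173*u = 173*(-180) = -31140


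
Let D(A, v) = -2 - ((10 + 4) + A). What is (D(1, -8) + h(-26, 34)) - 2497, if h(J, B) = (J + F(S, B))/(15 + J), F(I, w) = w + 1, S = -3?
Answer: -27663/11 ≈ -2514.8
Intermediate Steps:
F(I, w) = 1 + w
h(J, B) = (1 + B + J)/(15 + J) (h(J, B) = (J + (1 + B))/(15 + J) = (1 + B + J)/(15 + J))
D(A, v) = -16 - A (D(A, v) = -2 - (14 + A) = -2 + (-14 - A) = -16 - A)
(D(1, -8) + h(-26, 34)) - 2497 = ((-16 - 1*1) + (1 + 34 - 26)/(15 - 26)) - 2497 = ((-16 - 1) + 9/(-11)) - 2497 = (-17 - 1/11*9) - 2497 = (-17 - 9/11) - 2497 = -196/11 - 2497 = -27663/11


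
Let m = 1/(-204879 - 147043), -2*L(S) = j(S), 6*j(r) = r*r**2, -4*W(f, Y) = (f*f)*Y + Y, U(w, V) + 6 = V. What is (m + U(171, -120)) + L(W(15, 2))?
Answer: 253627545979/2111532 ≈ 1.2012e+5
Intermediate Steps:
U(w, V) = -6 + V
W(f, Y) = -Y/4 - Y*f**2/4 (W(f, Y) = -((f*f)*Y + Y)/4 = -(f**2*Y + Y)/4 = -(Y*f**2 + Y)/4 = -(Y + Y*f**2)/4 = -Y/4 - Y*f**2/4)
j(r) = r**3/6 (j(r) = (r*r**2)/6 = r**3/6)
L(S) = -S**3/12
m = -1/351922 (m = 1/(-351922) = -1/351922 ≈ -2.8415e-6)
(m + U(171, -120)) + L(W(15, 2)) = (-1/351922 + (-6 - 120)) - (-(1 + 15**2)**3/8)/12 = (-1/351922 - 126) - (-(1 + 225)**3/8)/12 = -44342173/351922 - (-1/4*2*226)**3/12 = -44342173/351922 - 1/12*(-113)**3 = -44342173/351922 - 1/12*(-1442897) = -44342173/351922 + 1442897/12 = 253627545979/2111532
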